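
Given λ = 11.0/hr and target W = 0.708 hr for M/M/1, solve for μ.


W = 1/(μ−λ) ⇒ μ − λ = 1/W = 1/0.708 = 1.4124
μ = λ + 1/W = 11.0 + 1.4124 = 12.4124 per hr

Final: 12.4124 /hr


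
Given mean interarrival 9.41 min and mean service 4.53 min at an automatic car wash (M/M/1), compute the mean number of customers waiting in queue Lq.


λ = 60/9.41 = 6.3762 /hr
μ = 60/4.53 = 13.2450 /hr
ρ = λ/μ = 6.3762/13.2450 = 0.4814
Lq = ρ²/(1−ρ) = 0.2317/0.5186 = 0.4469

Final: 0.4469


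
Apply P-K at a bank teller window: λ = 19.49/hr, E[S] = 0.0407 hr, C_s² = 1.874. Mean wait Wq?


ρ = λ·E[S] = 19.49·0.0407 = 0.7932
E[S²] = E[S]²(1+C_s²) = 0.0407²·(1+1.874) = 0.004761
Wq = λ·E[S²]/(2(1−ρ)) = 19.49·0.004761/(2·0.2068) = 0.22439 hr

Final: 0.22439 hr


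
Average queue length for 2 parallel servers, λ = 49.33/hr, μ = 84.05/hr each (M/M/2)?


a = λ/μ = 0.5869; ρ = a/2 = 0.2935
P₀ = 0.546245
Lq = P₀·a^c·ρ / (c!·(1−ρ)²) = 0.546245·0.34447·0.2935/(2·0.49920)
= 0.05531

Final: 0.05531


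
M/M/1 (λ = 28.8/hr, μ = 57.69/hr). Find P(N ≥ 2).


ρ = 28.8/57.69 = 0.4992
P(N ≥ n) = ρ^n = 0.4992^2 = 0.249221

Final: 0.249221


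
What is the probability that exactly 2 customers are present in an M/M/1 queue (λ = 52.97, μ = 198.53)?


ρ = 52.97/198.53 = 0.2668
P_n = (1−ρ)·ρ^n = (1 − 0.2668)·0.2668^2 = 0.7332·0.071188 = 0.052194

Final: 0.052194


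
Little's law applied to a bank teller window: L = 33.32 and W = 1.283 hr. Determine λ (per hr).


λ = L/W = 33.32/1.283 = 25.9704 /hr

Final: 25.9704 /hr


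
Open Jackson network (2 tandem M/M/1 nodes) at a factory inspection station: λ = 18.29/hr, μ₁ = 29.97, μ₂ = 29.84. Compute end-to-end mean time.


Each node sees arrival rate λ = 18.29/hr (tandem ⇒ throughput preserved).
W₁ = 1/(μ₁−λ) = 1/(29.97−18.29) = 0.08562 hr
W₂ = 1/(μ₂−λ) = 1/(29.84−18.29) = 0.08658 hr
W_total = W₁ + W₂ = 0.08562 + 0.08658 = 0.17220 hr

Final: 0.17220 hr


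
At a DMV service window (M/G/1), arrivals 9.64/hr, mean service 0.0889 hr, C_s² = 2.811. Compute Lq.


ρ = λ·E[S] = 9.64·0.0889 = 0.8570
Lq = ρ²(1+C_s²)/(2(1−ρ)) = 0.7344·(1+2.811)/(2·0.1430)
= 0.7344·3.8110/0.2860 = 9.78630

Final: 9.78630


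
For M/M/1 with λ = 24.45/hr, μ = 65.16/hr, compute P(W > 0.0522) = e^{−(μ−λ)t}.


W ~ Exponential(μ−λ) for M/M/1.
μ − λ = 65.16 − 24.45 = 40.7100
P(W > t) = e^{−(μ−λ)t} = e^{−2.1251} = 0.119426

Final: 0.119426


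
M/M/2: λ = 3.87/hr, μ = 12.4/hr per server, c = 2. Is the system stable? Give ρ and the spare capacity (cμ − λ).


Total capacity cμ = 2·12.4 = 24.80/hr
ρ = λ/(cμ) = 3.87/24.80 = 0.1560
Stable ⇔ ρ < 1: YES
Spare capacity = cμ − λ = 24.80 − 3.87 = 20.93/hr

Final: ρ = 0.1560; stable; margin = 20.93/hr


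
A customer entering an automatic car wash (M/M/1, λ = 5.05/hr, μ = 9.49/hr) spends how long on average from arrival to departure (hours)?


W = 1/(μ−λ) = 1/(9.49 − 5.05) = 1/4.44 = 0.2252 hr

Final: 0.2252 hr


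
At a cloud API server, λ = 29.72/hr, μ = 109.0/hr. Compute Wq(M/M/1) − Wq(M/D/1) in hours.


ρ = 29.72/109.0 = 0.2727
Wq(M/M/1) = ρ/(μ−λ) = 0.2727/79.28 = 0.003439 hr
Wq(M/D/1) = ρ/(2(μ−λ)) = 0.001720 hr
Savings = 0.003439 − 0.001720 = 0.001720 hr

Final: 0.001720 hr


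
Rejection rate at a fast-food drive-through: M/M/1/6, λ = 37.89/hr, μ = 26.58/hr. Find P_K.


ρ = λ/μ = 37.89/26.58 = 1.4255
P_K = (1−ρ)ρ^K/(1−ρ^(K+1)) = (-0.4255·8.391078)/(1 − 11.961548)
= -3.570470/-10.961548 = 0.325727

Final: 0.325727


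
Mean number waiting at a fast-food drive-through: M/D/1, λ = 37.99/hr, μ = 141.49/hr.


ρ = 37.99/141.49 = 0.2685
M/D/1: Lq = ρ²/(2(1−ρ)) = 0.07209/(2·0.7315) = 0.04928

Final: 0.04928


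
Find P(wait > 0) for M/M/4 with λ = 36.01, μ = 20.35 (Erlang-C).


a = λ/μ = 1.7695; ρ = a/4 = 0.4424
P₀ = 0.166910 (from M/M/c formula)
C(c,a) = [a^c/(c!(1−ρ))]·P₀ = [9.80471/(24·0.5576)]·0.166910
= 0.73264·0.166910 = 0.122284

Final: 0.122284


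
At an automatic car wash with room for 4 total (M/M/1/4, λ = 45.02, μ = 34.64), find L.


ρ = 45.02/34.64 = 1.2997
L = ρ[1 − (K+1)ρ^K + Kρ^(K+1)] / [(1−ρ)(1−ρ^(K+1))]
Numerator: 1.2997·(1 − 5·2.853057 + 4·3.707986) = 2.036113
Denominator: (-0.2997)·(-2.707986) = 0.811458
L = 2.036113/0.811458 = 2.5092

Final: 2.5092


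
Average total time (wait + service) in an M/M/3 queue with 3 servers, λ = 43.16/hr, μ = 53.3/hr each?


a = 0.8098; ρ = 0.2699; P₀ = 0.442709
Lq = P₀·a^c·ρ/(c!(1−ρ)²) = 0.01984
Wq = Lq/λ = 0.01984/43.16 = 0.0004597 hr
W = Wq + 1/μ = 0.0004597 + 0.01876 = 0.01922 hr

Final: 0.01922 hr


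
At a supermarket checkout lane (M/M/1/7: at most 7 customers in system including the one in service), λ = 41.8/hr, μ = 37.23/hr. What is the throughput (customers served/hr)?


ρ = 1.1228; P_K = (1−ρ)ρ^7/(1−ρ^8) = 0.181021
λ_eff = λ(1 − P_K) = 41.8·(1 − 0.181021) = 41.8·0.818979 = 34.2333 /hr

Final: 34.2333 /hr


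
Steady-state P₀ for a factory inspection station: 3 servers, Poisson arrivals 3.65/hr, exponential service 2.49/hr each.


a = λ/μ = 3.65/2.49 = 1.4659; ρ = a/c = 0.4886
Σ_{k=0}^{2} a^k/k! (terms k=0..2) = 1.00000 + 1.46586 + 1.07438 = 3.54024
Tail: a^3/(3!(1−ρ)) = 3.14978/(6·0.5114) = 1.02657
P₀ = 1/(3.54024 + 1.02657) = 1/4.56681 = 0.218971

Final: 0.218971


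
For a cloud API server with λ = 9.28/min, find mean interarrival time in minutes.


Mean interarrival time = 1/λ = 1/9.28 minute = 0.10776 minute
In minutes: 0.10776 × 1 = 0.1078 min

Final: 0.1078 min


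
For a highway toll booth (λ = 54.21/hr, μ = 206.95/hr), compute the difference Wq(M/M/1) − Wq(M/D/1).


ρ = 54.21/206.95 = 0.2619
Wq(M/M/1) = ρ/(μ−λ) = 0.2619/152.74 = 0.001715 hr
Wq(M/D/1) = ρ/(2(μ−λ)) = 0.0008575 hr
Savings = 0.001715 − 0.0008575 = 0.0008575 hr

Final: 0.0008575 hr


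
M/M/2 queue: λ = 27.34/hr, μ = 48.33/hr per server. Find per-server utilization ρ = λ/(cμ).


ρ = λ/(cμ) = 27.34/(2·48.33) = 27.34/96.66 = 0.2828

Final: 0.2828


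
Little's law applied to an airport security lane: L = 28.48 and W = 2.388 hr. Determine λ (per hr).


λ = L/W = 28.48/2.388 = 11.9263 /hr

Final: 11.9263 /hr


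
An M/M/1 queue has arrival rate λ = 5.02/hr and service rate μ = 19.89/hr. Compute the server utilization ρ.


ρ = λ/μ = 5.02/19.89 = 0.2524

Final: 0.2524


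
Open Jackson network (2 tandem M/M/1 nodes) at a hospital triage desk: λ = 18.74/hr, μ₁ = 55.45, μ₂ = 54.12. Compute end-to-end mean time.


Each node sees arrival rate λ = 18.74/hr (tandem ⇒ throughput preserved).
W₁ = 1/(μ₁−λ) = 1/(55.45−18.74) = 0.02724 hr
W₂ = 1/(μ₂−λ) = 1/(54.12−18.74) = 0.02826 hr
W_total = W₁ + W₂ = 0.02724 + 0.02826 = 0.05551 hr

Final: 0.05551 hr


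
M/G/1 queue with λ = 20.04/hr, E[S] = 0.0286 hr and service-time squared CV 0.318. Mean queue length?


ρ = λ·E[S] = 20.04·0.0286 = 0.5731
Lq = ρ²(1+C_s²)/(2(1−ρ)) = 0.3285·(1+0.318)/(2·0.4269)
= 0.3285·1.3180/0.8537 = 0.50714

Final: 0.50714


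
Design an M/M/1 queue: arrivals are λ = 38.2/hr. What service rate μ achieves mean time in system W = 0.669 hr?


W = 1/(μ−λ) ⇒ μ − λ = 1/W = 1/0.669 = 1.4948
μ = λ + 1/W = 38.2 + 1.4948 = 39.6948 per hr

Final: 39.6948 /hr


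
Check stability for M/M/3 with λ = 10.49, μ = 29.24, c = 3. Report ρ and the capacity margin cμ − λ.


Total capacity cμ = 3·29.24 = 87.72/hr
ρ = λ/(cμ) = 10.49/87.72 = 0.1196
Stable ⇔ ρ < 1: YES
Spare capacity = cμ − λ = 87.72 − 10.49 = 77.23/hr

Final: ρ = 0.1196; stable; margin = 77.23/hr


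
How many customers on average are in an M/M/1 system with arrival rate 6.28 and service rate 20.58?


ρ = λ/μ = 6.28/20.58 = 0.3052
L = ρ/(1−ρ) = 0.3052/(1 − 0.3052) = 0.3052/0.6948 = 0.4392

Final: 0.4392


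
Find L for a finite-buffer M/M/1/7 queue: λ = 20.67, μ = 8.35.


ρ = 20.67/8.35 = 2.4754
L = ρ[1 − (K+1)ρ^K + Kρ^(K+1)] / [(1−ρ)(1−ρ^(K+1))]
Numerator: 2.4754·(1 − 8·569.610528 + 7·1410.041871) = 13155.548662
Denominator: (-1.4754)·(-1409.041871) = 2078.969563
L = 13155.548662/2078.969563 = 6.3279

Final: 6.3279


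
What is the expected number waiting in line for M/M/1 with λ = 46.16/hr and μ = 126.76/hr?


ρ = 46.16/126.76 = 0.3642
Lq = ρ²/(1−ρ) = 0.1326/0.6358 = 0.2086

Final: 0.2086


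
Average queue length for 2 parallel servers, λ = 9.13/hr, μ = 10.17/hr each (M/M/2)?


a = λ/μ = 0.8977; ρ = a/2 = 0.4489
P₀ = 0.380387
Lq = P₀·a^c·ρ / (c!·(1−ρ)²) = 0.380387·0.80593·0.4489/(2·0.30375)
= 0.22652

Final: 0.22652


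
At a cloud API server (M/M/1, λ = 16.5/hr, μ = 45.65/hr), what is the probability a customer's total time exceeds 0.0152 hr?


W ~ Exponential(μ−λ) for M/M/1.
μ − λ = 45.65 − 16.5 = 29.1500
P(W > t) = e^{−(μ−λ)t} = e^{−0.4431} = 0.642056

Final: 0.642056


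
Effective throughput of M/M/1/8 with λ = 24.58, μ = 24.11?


ρ = 1.0195; P_K = (1−ρ)ρ^8/(1−ρ^9) = 0.119883
λ_eff = λ(1 − P_K) = 24.58·(1 − 0.119883) = 24.58·0.880117 = 21.6333 /hr

Final: 21.6333 /hr


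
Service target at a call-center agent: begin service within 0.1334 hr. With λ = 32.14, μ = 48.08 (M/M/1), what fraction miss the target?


ρ = 32.14/48.08 = 0.6685
P(Wq > t) = ρ·e^{−(μ−λ)t} = 0.6685·e^{−2.1264}
= 0.6685·0.119266 = 0.079726

Final: 0.079726


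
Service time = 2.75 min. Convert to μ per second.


μ = 1/(service time) in consistent units.
1 second = 0.0166667 min, so μ = 0.0166667/2.75 = 0.006061 per second

Final: 0.006061 /sec


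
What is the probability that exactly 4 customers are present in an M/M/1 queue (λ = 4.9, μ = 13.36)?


ρ = 4.9/13.36 = 0.3668
P_n = (1−ρ)·ρ^n = (1 − 0.3668)·0.3668^4 = 0.6332·0.018095 = 0.011458

Final: 0.011458


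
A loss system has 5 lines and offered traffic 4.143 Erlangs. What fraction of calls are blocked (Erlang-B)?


B(c,a) = (a^c/c!) / Σ_{k=0}^{c} a^k/k!
a^5/5! = 10.171697
Σ terms (k=0..5): 1.00000 + 4.14300 + 8.58222 + 11.85205 + 12.27576 + 10.17170 = 48.024737
B = 10.171697/48.024737 = 0.211801

Final: 0.211801


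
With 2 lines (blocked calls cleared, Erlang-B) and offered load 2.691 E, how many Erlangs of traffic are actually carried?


B(2,2.691) = 0.495195 (Erlang-B)
Carried load = a(1 − B) = 2.691·(1 − 0.495195) = 2.691·0.504805 = 1.3584 E

Final: 1.3584 Erlangs


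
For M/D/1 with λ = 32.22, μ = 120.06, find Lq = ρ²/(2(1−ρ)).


ρ = 32.22/120.06 = 0.2684
M/D/1: Lq = ρ²/(2(1−ρ)) = 0.07202/(2·0.7316) = 0.04922

Final: 0.04922


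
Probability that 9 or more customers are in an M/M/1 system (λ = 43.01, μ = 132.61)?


ρ = 43.01/132.61 = 0.3243
P(N ≥ n) = ρ^n = 0.3243^9 = 0.00003971

Final: 0.00003971


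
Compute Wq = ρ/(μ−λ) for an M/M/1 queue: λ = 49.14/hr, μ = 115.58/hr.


ρ = 49.14/115.58 = 0.4252
Wq = ρ/(μ−λ) = 0.4252/(115.58 − 49.14) = 0.4252/66.44 = 0.006399 hr

Final: 0.006399 hr


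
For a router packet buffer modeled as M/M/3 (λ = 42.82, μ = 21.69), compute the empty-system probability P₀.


a = λ/μ = 42.82/21.69 = 1.9742; ρ = a/c = 0.6581
Σ_{k=0}^{2} a^k/k! (terms k=0..2) = 1.00000 + 1.97418 + 1.94870 = 4.92288
Tail: a^3/(3!(1−ρ)) = 7.69416/(6·0.3419) = 3.75026
P₀ = 1/(4.92288 + 3.75026) = 1/8.67313 = 0.115299

Final: 0.115299


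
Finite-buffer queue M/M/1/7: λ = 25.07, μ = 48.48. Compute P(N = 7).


ρ = λ/μ = 25.07/48.48 = 0.5171
P_K = (1−ρ)ρ^K/(1−ρ^(K+1)) = (0.4829·0.009889)/(1 − 0.005114)
= 0.004775/0.994886 = 0.004800

Final: 0.004800


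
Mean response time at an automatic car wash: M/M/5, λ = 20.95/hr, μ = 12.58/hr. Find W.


a = 1.6653; ρ = 0.3331; P₀ = 0.188597
Lq = P₀·a^c·ρ/(c!(1−ρ)²) = 0.01507
Wq = Lq/λ = 0.01507/20.95 = 0.0007195 hr
W = Wq + 1/μ = 0.0007195 + 0.07949 = 0.08021 hr

Final: 0.08021 hr


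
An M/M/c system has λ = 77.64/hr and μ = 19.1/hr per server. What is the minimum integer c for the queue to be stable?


Stability requires cμ > λ ⇔ c > λ/μ.
λ/μ = 77.64/19.1 = 4.0649
Minimum integer c = ⌊4.0649⌋ + 1 = 5
Check: 5·19.1 = 95.50 > 77.64, while 4·19.1 = 76.40 ≤ 77.64

Final: 5 servers


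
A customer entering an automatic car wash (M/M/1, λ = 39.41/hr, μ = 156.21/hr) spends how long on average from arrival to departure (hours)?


W = 1/(μ−λ) = 1/(156.21 − 39.41) = 1/116.80 = 0.008562 hr

Final: 0.008562 hr


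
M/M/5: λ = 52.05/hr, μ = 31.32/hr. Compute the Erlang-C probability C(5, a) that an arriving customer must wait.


a = λ/μ = 1.6619; ρ = a/5 = 0.3324
P₀ = 0.189257 (from M/M/c formula)
C(c,a) = [a^c/(c!(1−ρ))]·P₀ = [12.67637/(120·0.6676)]·0.189257
= 0.15823·0.189257 = 0.029946

Final: 0.029946


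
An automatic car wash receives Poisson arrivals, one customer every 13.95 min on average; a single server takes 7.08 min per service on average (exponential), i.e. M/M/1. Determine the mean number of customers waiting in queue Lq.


λ = 60/13.95 = 4.3011 /hr
μ = 60/7.08 = 8.4746 /hr
ρ = λ/μ = 4.3011/8.4746 = 0.5075
Lq = ρ²/(1−ρ) = 0.2576/0.4925 = 0.5230

Final: 0.5230


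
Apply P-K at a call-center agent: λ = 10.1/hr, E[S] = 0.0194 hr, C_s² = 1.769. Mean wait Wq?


ρ = λ·E[S] = 10.1·0.0194 = 0.1959
E[S²] = E[S]²(1+C_s²) = 0.0194²·(1+1.769) = 0.001042
Wq = λ·E[S²]/(2(1−ρ)) = 10.1·0.001042/(2·0.8041) = 0.006545 hr

Final: 0.006545 hr


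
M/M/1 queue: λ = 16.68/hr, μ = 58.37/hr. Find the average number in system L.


ρ = λ/μ = 16.68/58.37 = 0.2858
L = ρ/(1−ρ) = 0.2858/(1 − 0.2858) = 0.2858/0.7142 = 0.4001

Final: 0.4001


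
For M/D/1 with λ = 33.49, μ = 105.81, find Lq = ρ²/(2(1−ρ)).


ρ = 33.49/105.81 = 0.3165
M/D/1: Lq = ρ²/(2(1−ρ)) = 0.1002/(2·0.6835) = 0.07329

Final: 0.07329


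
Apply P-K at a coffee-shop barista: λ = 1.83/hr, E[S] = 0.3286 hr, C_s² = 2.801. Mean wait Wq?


ρ = λ·E[S] = 1.83·0.3286 = 0.6013
E[S²] = E[S]²(1+C_s²) = 0.3286²·(1+2.801) = 0.410424
Wq = λ·E[S²]/(2(1−ρ)) = 1.83·0.410424/(2·0.3987) = 0.94200 hr

Final: 0.94200 hr


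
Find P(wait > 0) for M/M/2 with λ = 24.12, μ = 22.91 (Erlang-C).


a = λ/μ = 1.0528; ρ = a/2 = 0.5264
P₀ = 0.310266 (from M/M/c formula)
C(c,a) = [a^c/(c!(1−ρ))]·P₀ = [1.10842/(2·0.4736)]·0.310266
= 1.17023·0.310266 = 0.363081

Final: 0.363081


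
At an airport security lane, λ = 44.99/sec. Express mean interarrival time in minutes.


Mean interarrival time = 1/λ = 1/44.99 second = 0.02223 second
In minutes: 0.02223 × 0.0166667 = 0.0003705 min

Final: 0.0003705 min


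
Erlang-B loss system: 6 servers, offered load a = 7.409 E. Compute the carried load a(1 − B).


B(6,7.409) = 0.356193 (Erlang-B)
Carried load = a(1 − B) = 7.409·(1 − 0.356193) = 7.409·0.643807 = 4.7700 E

Final: 4.7700 Erlangs


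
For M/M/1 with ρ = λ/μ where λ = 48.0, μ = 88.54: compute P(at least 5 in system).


ρ = 48.0/88.54 = 0.5421
P(N ≥ n) = ρ^n = 0.5421^5 = 0.046828

Final: 0.046828


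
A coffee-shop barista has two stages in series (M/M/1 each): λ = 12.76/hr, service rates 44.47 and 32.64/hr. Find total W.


Each node sees arrival rate λ = 12.76/hr (tandem ⇒ throughput preserved).
W₁ = 1/(μ₁−λ) = 1/(44.47−12.76) = 0.03154 hr
W₂ = 1/(μ₂−λ) = 1/(32.64−12.76) = 0.05030 hr
W_total = W₁ + W₂ = 0.03154 + 0.05030 = 0.08184 hr

Final: 0.08184 hr


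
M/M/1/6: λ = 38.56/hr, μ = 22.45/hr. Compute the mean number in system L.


ρ = 38.56/22.45 = 1.7176
L = ρ[1 − (K+1)ρ^K + Kρ^(K+1)] / [(1−ρ)(1−ρ^(K+1))]
Numerator: 1.7176·(1 − 7·25.675806 + 6·44.100627) = 147.495211
Denominator: (-0.7176)·(-43.100627) = 30.928779
L = 147.495211/30.928779 = 4.7689

Final: 4.7689


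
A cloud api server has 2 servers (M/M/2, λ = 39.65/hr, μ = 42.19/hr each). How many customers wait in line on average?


a = λ/μ = 0.9398; ρ = a/2 = 0.4699
P₀ = 0.360639
Lq = P₀·a^c·ρ / (c!·(1−ρ)²) = 0.360639·0.88322·0.4699/(2·0.28101)
= 0.26631

Final: 0.26631


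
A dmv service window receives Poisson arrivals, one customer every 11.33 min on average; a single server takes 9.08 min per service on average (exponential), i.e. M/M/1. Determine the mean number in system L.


λ = 60/11.33 = 5.2957 /hr
μ = 60/9.08 = 6.6079 /hr
ρ = λ/μ = 5.2957/6.6079 = 0.8014
L = ρ/(1−ρ) = 0.8014/0.1986 = 4.0356

Final: 4.0356


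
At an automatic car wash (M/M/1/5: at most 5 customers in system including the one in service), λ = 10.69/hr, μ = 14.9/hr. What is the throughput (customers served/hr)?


ρ = 0.7174; P_K = (1−ρ)ρ^5/(1−ρ^6) = 0.062191
λ_eff = λ(1 − P_K) = 10.69·(1 − 0.062191) = 10.69·0.937809 = 10.0252 /hr

Final: 10.0252 /hr


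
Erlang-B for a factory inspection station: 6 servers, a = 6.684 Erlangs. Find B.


B(c,a) = (a^c/c!) / Σ_{k=0}^{c} a^k/k!
a^6/6! = 123.847188
Σ terms (k=0..6): 1.00000 + 6.68400 + 22.33793 + 49.76890 + 83.16384 + 111.17342 + 123.84719 = 397.975276
B = 123.847188/397.975276 = 0.311193

Final: 0.311193


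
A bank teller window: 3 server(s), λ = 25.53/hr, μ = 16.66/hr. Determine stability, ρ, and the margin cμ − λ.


Total capacity cμ = 3·16.66 = 49.98/hr
ρ = λ/(cμ) = 25.53/49.98 = 0.5108
Stable ⇔ ρ < 1: YES
Spare capacity = cμ − λ = 49.98 − 25.53 = 24.45/hr

Final: ρ = 0.5108; stable; margin = 24.45/hr


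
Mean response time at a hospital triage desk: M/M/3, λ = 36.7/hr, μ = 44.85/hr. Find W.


a = 0.8183; ρ = 0.2728; P₀ = 0.438857
Lq = P₀·a^c·ρ/(c!(1−ρ)²) = 0.02067
Wq = Lq/λ = 0.02067/36.7 = 0.0005632 hr
W = Wq + 1/μ = 0.0005632 + 0.02230 = 0.02286 hr

Final: 0.02286 hr


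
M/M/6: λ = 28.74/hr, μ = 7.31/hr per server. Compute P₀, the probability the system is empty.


a = λ/μ = 28.74/7.31 = 3.9316; ρ = a/c = 0.6553
Σ_{k=0}^{5} a^k/k! (terms k=0..5) = 1.00000 + 3.93160 + 7.72874 + 10.12877 + 9.95557 + 7.82827 = 40.57296
Tail: a^6/(6!(1−ρ)) = 3693.31475/(720·0.3447) = 14.87992
P₀ = 1/(40.57296 + 14.87992) = 1/55.45288 = 0.018033

Final: 0.018033


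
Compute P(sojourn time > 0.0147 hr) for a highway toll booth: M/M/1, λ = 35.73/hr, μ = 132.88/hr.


W ~ Exponential(μ−λ) for M/M/1.
μ − λ = 132.88 − 35.73 = 97.1500
P(W > t) = e^{−(μ−λ)t} = e^{−1.4281} = 0.239763

Final: 0.239763


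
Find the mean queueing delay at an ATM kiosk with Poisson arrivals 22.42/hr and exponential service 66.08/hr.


ρ = 22.42/66.08 = 0.3393
Wq = ρ/(μ−λ) = 0.3393/(66.08 − 22.42) = 0.3393/43.66 = 0.007771 hr

Final: 0.007771 hr


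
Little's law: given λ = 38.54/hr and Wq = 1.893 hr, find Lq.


Lq = λWq = 38.54·1.893 = 72.9562

Final: 72.9562


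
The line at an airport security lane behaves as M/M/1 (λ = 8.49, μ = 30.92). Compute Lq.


ρ = 8.49/30.92 = 0.2746
Lq = ρ²/(1−ρ) = 0.07539/0.7254 = 0.1039

Final: 0.1039


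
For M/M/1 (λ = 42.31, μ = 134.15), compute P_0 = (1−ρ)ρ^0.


ρ = 42.31/134.15 = 0.3154
P_n = (1−ρ)·ρ^n = (1 − 0.3154)·0.3154^0 = 0.6846·1.000000 = 0.684607

Final: 0.684607


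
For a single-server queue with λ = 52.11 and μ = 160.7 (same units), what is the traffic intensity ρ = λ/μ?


ρ = λ/μ = 52.11/160.7 = 0.3243

Final: 0.3243


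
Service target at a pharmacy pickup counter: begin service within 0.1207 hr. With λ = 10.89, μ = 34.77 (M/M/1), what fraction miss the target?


ρ = 10.89/34.77 = 0.3132
P(Wq > t) = ρ·e^{−(μ−λ)t} = 0.3132·e^{−2.8823}
= 0.3132·0.056005 = 0.017541

Final: 0.017541


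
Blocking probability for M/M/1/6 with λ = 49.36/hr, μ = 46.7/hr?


ρ = λ/μ = 49.36/46.7 = 1.0570
P_K = (1−ρ)ρ^K/(1−ρ^(K+1)) = (-0.05696·1.394279)/(1 − 1.473696)
= -0.079417/-0.473696 = 0.167654

Final: 0.167654


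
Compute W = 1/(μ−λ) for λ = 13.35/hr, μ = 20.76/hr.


W = 1/(μ−λ) = 1/(20.76 − 13.35) = 1/7.41 = 0.1350 hr

Final: 0.1350 hr


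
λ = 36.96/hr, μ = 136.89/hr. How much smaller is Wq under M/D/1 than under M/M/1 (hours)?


ρ = 36.96/136.89 = 0.2700
Wq(M/M/1) = ρ/(μ−λ) = 0.2700/99.93 = 0.002702 hr
Wq(M/D/1) = ρ/(2(μ−λ)) = 0.001351 hr
Savings = 0.002702 − 0.001351 = 0.001351 hr

Final: 0.001351 hr


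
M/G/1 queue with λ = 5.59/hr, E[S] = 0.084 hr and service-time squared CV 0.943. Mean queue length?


ρ = λ·E[S] = 5.59·0.084 = 0.4696
Lq = ρ²(1+C_s²)/(2(1−ρ)) = 0.2205·(1+0.943)/(2·0.5304)
= 0.2205·1.9430/1.0609 = 0.40382

Final: 0.40382


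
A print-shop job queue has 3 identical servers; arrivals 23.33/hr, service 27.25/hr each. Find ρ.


ρ = λ/(cμ) = 23.33/(3·27.25) = 23.33/81.75 = 0.2854

Final: 0.2854


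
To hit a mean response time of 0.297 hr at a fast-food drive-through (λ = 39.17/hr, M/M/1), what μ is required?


W = 1/(μ−λ) ⇒ μ − λ = 1/W = 1/0.297 = 3.3670
μ = λ + 1/W = 39.17 + 3.3670 = 42.5370 per hr

Final: 42.5370 /hr


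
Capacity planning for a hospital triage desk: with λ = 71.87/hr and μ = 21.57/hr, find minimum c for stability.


Stability requires cμ > λ ⇔ c > λ/μ.
λ/μ = 71.87/21.57 = 3.3319
Minimum integer c = ⌊3.3319⌋ + 1 = 4
Check: 4·21.57 = 86.28 > 71.87, while 3·21.57 = 64.71 ≤ 71.87

Final: 4 servers


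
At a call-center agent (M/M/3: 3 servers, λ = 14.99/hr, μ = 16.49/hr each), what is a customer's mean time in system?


a = 0.9090; ρ = 0.3030; P₀ = 0.399707
Lq = P₀·a^c·ρ/(c!(1−ρ)²) = 0.03121
Wq = Lq/λ = 0.03121/14.99 = 0.002082 hr
W = Wq + 1/μ = 0.002082 + 0.06064 = 0.06273 hr

Final: 0.06273 hr


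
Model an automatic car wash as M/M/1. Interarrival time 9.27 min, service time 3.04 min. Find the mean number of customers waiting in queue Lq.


λ = 60/9.27 = 6.4725 /hr
μ = 60/3.04 = 19.7368 /hr
ρ = λ/μ = 6.4725/19.7368 = 0.3279
Lq = ρ²/(1−ρ) = 0.1075/0.6721 = 0.1600

Final: 0.1600


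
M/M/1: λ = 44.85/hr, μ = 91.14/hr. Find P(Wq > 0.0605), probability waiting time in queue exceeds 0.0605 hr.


ρ = 44.85/91.14 = 0.4921
P(Wq > t) = ρ·e^{−(μ−λ)t} = 0.4921·e^{−2.8005}
= 0.4921·0.060777 = 0.029908

Final: 0.029908


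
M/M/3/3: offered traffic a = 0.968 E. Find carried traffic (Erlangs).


B(3,0.968) = 0.058420 (Erlang-B)
Carried load = a(1 − B) = 0.968·(1 − 0.058420) = 0.968·0.941580 = 0.9114 E

Final: 0.9114 Erlangs


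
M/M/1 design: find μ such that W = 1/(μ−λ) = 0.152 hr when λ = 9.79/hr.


W = 1/(μ−λ) ⇒ μ − λ = 1/W = 1/0.152 = 6.5789
μ = λ + 1/W = 9.79 + 6.5789 = 16.3689 per hr

Final: 16.3689 /hr


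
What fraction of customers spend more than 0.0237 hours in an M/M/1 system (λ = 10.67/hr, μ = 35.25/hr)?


W ~ Exponential(μ−λ) for M/M/1.
μ − λ = 35.25 − 10.67 = 24.5800
P(W > t) = e^{−(μ−λ)t} = e^{−0.5825} = 0.558475

Final: 0.558475


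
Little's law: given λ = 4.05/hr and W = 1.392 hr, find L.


L = λW = 4.05·1.392 = 5.6376

Final: 5.6376


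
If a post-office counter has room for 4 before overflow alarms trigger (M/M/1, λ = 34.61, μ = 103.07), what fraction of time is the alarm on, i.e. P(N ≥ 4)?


ρ = 34.61/103.07 = 0.3358
P(N ≥ n) = ρ^n = 0.3358^4 = 0.012714

Final: 0.012714


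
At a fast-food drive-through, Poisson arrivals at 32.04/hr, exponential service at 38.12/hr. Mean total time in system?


W = 1/(μ−λ) = 1/(38.12 − 32.04) = 1/6.08 = 0.1645 hr

Final: 0.1645 hr


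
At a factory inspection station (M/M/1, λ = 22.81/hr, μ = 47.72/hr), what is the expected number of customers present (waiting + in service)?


ρ = λ/μ = 22.81/47.72 = 0.4780
L = ρ/(1−ρ) = 0.4780/(1 − 0.4780) = 0.4780/0.5220 = 0.9157

Final: 0.9157


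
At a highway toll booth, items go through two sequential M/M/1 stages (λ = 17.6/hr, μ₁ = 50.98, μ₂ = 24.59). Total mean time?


Each node sees arrival rate λ = 17.6/hr (tandem ⇒ throughput preserved).
W₁ = 1/(μ₁−λ) = 1/(50.98−17.6) = 0.02996 hr
W₂ = 1/(μ₂−λ) = 1/(24.59−17.6) = 0.14306 hr
W_total = W₁ + W₂ = 0.02996 + 0.14306 = 0.17302 hr

Final: 0.17302 hr


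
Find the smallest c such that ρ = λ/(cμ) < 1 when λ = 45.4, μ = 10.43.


Stability requires cμ > λ ⇔ c > λ/μ.
λ/μ = 45.4/10.43 = 4.3528
Minimum integer c = ⌊4.3528⌋ + 1 = 5
Check: 5·10.43 = 52.15 > 45.4, while 4·10.43 = 41.72 ≤ 45.4

Final: 5 servers


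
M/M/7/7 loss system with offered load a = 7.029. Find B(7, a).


B(c,a) = (a^c/c!) / Σ_{k=0}^{c} a^k/k!
a^7/7! = 168.199332
Σ terms (k=0..7): 1.00000 + 7.02900 + 24.70342 + 57.88011 + 101.70983 + 142.98368 + 167.50538 + 168.19933 = 671.010759
B = 168.199332/671.010759 = 0.250666

Final: 0.250666


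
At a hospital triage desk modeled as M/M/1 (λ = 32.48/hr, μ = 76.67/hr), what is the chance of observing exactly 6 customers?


ρ = 32.48/76.67 = 0.4236
P_n = (1−ρ)·ρ^n = (1 − 0.4236)·0.4236^6 = 0.5764·0.005780 = 0.003332

Final: 0.003332


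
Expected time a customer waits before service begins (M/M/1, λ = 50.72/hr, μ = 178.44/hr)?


ρ = 50.72/178.44 = 0.2842
Wq = ρ/(μ−λ) = 0.2842/(178.44 − 50.72) = 0.2842/127.72 = 0.002226 hr

Final: 0.002226 hr


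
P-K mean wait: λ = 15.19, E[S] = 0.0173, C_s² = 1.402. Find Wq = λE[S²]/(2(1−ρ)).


ρ = λ·E[S] = 15.19·0.0173 = 0.2628
E[S²] = E[S]²(1+C_s²) = 0.0173²·(1+1.402) = 0.0007189
Wq = λ·E[S²]/(2(1−ρ)) = 15.19·0.0007189/(2·0.7372) = 0.007406 hr

Final: 0.007406 hr


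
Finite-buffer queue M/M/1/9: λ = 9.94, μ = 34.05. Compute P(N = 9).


ρ = λ/μ = 9.94/34.05 = 0.2919
P_K = (1−ρ)ρ^K/(1−ρ^(K+1)) = (0.7081·0.00001540)/(1 − 0.000004495)
= 0.00001090/0.999996 = 0.00001090

Final: 0.00001090


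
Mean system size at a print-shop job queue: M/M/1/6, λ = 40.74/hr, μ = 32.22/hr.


ρ = 40.74/32.22 = 1.2644
L = ρ[1 − (K+1)ρ^K + Kρ^(K+1)] / [(1−ρ)(1−ρ^(K+1))]
Numerator: 1.2644·(1 − 7·4.086702 + 6·5.167356) = 4.295563
Denominator: (-0.2644)·(-4.167356) = 1.101983
L = 4.295563/1.101983 = 3.8980

Final: 3.8980


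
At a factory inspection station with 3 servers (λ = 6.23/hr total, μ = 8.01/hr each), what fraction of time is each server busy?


ρ = λ/(cμ) = 6.23/(3·8.01) = 6.23/24.03 = 0.2593

Final: 0.2593


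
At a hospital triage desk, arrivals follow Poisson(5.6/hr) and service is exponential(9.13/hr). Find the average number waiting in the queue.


ρ = 5.6/9.13 = 0.6134
Lq = ρ²/(1−ρ) = 0.3762/0.3866 = 0.9730

Final: 0.9730


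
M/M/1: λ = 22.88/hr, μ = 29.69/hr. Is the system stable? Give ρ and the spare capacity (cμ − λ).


Total capacity cμ = 1·29.69 = 29.69/hr
ρ = λ/(cμ) = 22.88/29.69 = 0.7706
Stable ⇔ ρ < 1: YES
Spare capacity = cμ − λ = 29.69 − 22.88 = 6.81/hr

Final: ρ = 0.7706; stable; margin = 6.81/hr


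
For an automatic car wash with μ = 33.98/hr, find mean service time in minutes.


Mean service time = 1/μ = 1/33.98 hour = 0.02943 hour
In minutes: 0.02943 × 60 = 1.7657 min

Final: 1.7657 min


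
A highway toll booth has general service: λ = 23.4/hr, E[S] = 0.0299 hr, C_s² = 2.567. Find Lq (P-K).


ρ = λ·E[S] = 23.4·0.0299 = 0.6997
Lq = ρ²(1+C_s²)/(2(1−ρ)) = 0.4895·(1+2.567)/(2·0.3003)
= 0.4895·3.5670/0.6007 = 2.90693

Final: 2.90693


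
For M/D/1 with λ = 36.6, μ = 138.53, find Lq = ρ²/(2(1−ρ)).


ρ = 36.6/138.53 = 0.2642
M/D/1: Lq = ρ²/(2(1−ρ)) = 0.06980/(2·0.7358) = 0.04743

Final: 0.04743


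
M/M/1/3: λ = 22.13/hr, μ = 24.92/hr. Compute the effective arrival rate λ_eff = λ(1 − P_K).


ρ = 0.8880; P_K = (1−ρ)ρ^3/(1−ρ^4) = 0.207382
λ_eff = λ(1 − P_K) = 22.13·(1 − 0.207382) = 22.13·0.792618 = 17.5406 /hr

Final: 17.5406 /hr


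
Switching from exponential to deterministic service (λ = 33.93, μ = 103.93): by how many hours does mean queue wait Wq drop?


ρ = 33.93/103.93 = 0.3265
Wq(M/M/1) = ρ/(μ−λ) = 0.3265/70.00 = 0.004664 hr
Wq(M/D/1) = ρ/(2(μ−λ)) = 0.002332 hr
Savings = 0.004664 − 0.002332 = 0.002332 hr

Final: 0.002332 hr


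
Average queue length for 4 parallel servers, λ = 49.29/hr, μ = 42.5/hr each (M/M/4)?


a = λ/μ = 1.1598; ρ = a/4 = 0.2899
P₀ = 0.312652
Lq = P₀·a^c·ρ / (c!·(1−ρ)²) = 0.312652·1.80917·0.2899/(24·0.50418)
= 0.01355

Final: 0.01355


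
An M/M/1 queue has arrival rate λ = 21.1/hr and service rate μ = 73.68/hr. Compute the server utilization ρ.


ρ = λ/μ = 21.1/73.68 = 0.2864

Final: 0.2864


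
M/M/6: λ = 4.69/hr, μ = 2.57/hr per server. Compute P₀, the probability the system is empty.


a = λ/μ = 4.69/2.57 = 1.8249; ρ = a/c = 0.3042
Σ_{k=0}^{5} a^k/k! (terms k=0..5) = 1.00000 + 1.82490 + 1.66513 + 1.01290 + 0.46211 + 0.16866 = 6.13372
Tail: a^6/(6!(1−ρ)) = 36.93502/(720·0.6958) = 0.07372
P₀ = 1/(6.13372 + 0.07372) = 1/6.20744 = 0.161097

Final: 0.161097


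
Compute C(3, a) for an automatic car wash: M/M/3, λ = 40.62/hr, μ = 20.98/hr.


a = λ/μ = 1.9361; ρ = a/3 = 0.6454
P₀ = 0.121633 (from M/M/c formula)
C(c,a) = [a^c/(c!(1−ρ))]·P₀ = [7.25777/(6·0.3546)]·0.121633
= 3.41102·0.121633 = 0.414893

Final: 0.414893


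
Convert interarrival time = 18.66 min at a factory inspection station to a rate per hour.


λ = 1/(interarrival time) in consistent units.
1 hour = 60 min, so λ = 60/18.66 = 3.2154 per hour

Final: 3.2154 /hr


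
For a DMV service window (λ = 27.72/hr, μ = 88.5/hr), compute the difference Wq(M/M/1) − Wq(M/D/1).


ρ = 27.72/88.5 = 0.3132
Wq(M/M/1) = ρ/(μ−λ) = 0.3132/60.78 = 0.005153 hr
Wq(M/D/1) = ρ/(2(μ−λ)) = 0.002577 hr
Savings = 0.005153 − 0.002577 = 0.002577 hr

Final: 0.002577 hr


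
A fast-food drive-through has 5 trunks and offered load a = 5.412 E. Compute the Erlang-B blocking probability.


B(c,a) = (a^c/c!) / Σ_{k=0}^{c} a^k/k!
a^5/5! = 38.690799
Σ terms (k=0..5): 1.00000 + 5.41200 + 14.64487 + 26.41935 + 35.74538 + 38.69080 = 121.912399
B = 38.690799/121.912399 = 0.317366

Final: 0.317366


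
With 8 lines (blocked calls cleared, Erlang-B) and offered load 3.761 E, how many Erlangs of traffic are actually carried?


B(8,3.761) = 0.023449 (Erlang-B)
Carried load = a(1 − B) = 3.761·(1 − 0.023449) = 3.761·0.976551 = 3.6728 E

Final: 3.6728 Erlangs


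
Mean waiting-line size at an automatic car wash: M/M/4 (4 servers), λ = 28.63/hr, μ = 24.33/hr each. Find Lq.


a = λ/μ = 1.1767; ρ = a/4 = 0.2942
P₀ = 0.307328
Lq = P₀·a^c·ρ / (c!·(1−ρ)²) = 0.307328·1.91742·0.2942/(24·0.49818)
= 0.01450

Final: 0.01450


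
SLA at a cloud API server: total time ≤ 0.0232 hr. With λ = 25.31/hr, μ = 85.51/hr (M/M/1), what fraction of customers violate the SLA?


W ~ Exponential(μ−λ) for M/M/1.
μ − λ = 85.51 − 25.31 = 60.2000
P(W > t) = e^{−(μ−λ)t} = e^{−1.3966} = 0.247427

Final: 0.247427


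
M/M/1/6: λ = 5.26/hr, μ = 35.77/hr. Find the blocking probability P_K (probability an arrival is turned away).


ρ = λ/μ = 5.26/35.77 = 0.1471
P_K = (1−ρ)ρ^K/(1−ρ^(K+1)) = (0.8529·0.00001011)/(1 − 0.000001487)
= 0.000008624/0.999999 = 0.000008624

Final: 0.000008624


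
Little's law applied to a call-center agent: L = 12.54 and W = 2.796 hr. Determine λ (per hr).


λ = L/W = 12.54/2.796 = 4.4850 /hr

Final: 4.4850 /hr


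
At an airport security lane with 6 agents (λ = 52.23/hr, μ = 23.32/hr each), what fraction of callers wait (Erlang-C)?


a = λ/μ = 2.2397; ρ = a/6 = 0.3733
P₀ = 0.106177 (from M/M/c formula)
C(c,a) = [a^c/(c!(1−ρ))]·P₀ = [126.22602/(720·0.6267)]·0.106177
= 0.27973·0.106177 = 0.029701

Final: 0.029701


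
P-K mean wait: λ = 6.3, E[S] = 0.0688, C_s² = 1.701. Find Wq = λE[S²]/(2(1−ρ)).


ρ = λ·E[S] = 6.3·0.0688 = 0.4334
E[S²] = E[S]²(1+C_s²) = 0.0688²·(1+1.701) = 0.012785
Wq = λ·E[S²]/(2(1−ρ)) = 6.3·0.012785/(2·0.5666) = 0.07108 hr

Final: 0.07108 hr


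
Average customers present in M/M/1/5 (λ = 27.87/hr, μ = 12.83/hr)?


ρ = 27.87/12.83 = 2.1723
L = ρ[1 − (K+1)ρ^K + Kρ^(K+1)] / [(1−ρ)(1−ρ^(K+1))]
Numerator: 2.1723·(1 − 6·48.367269 + 5·105.065922) = 512.925294
Denominator: (-1.1723)·(-104.065922) = 121.991540
L = 512.925294/121.991540 = 4.2046

Final: 4.2046


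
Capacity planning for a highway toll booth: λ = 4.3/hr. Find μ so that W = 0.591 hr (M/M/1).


W = 1/(μ−λ) ⇒ μ − λ = 1/W = 1/0.591 = 1.6920
μ = λ + 1/W = 4.3 + 1.6920 = 5.9920 per hr

Final: 5.9920 /hr


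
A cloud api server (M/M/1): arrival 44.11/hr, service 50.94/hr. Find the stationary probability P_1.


ρ = 44.11/50.94 = 0.8659
P_n = (1−ρ)·ρ^n = (1 − 0.8659)·0.8659^1 = 0.1341·0.865921 = 0.116102

Final: 0.116102


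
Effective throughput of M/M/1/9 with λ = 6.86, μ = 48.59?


ρ = 0.1412; P_K = (1−ρ)ρ^9/(1−ρ^10) = 0.00000001914
λ_eff = λ(1 − P_K) = 6.86·(1 − 0.00000001914) = 6.86·1.000000 = 6.8600 /hr

Final: 6.8600 /hr


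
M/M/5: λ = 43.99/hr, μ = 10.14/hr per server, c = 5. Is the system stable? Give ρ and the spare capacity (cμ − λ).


Total capacity cμ = 5·10.14 = 50.70/hr
ρ = λ/(cμ) = 43.99/50.70 = 0.8677
Stable ⇔ ρ < 1: YES
Spare capacity = cμ − λ = 50.70 − 43.99 = 6.71/hr

Final: ρ = 0.8677; stable; margin = 6.71/hr


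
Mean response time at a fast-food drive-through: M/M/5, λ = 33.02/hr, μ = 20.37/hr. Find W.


a = 1.6210; ρ = 0.3242; P₀ = 0.197220
Lq = P₀·a^c·ρ/(c!(1−ρ)²) = 0.01306
Wq = Lq/λ = 0.01306/33.02 = 0.0003955 hr
W = Wq + 1/μ = 0.0003955 + 0.04909 = 0.04949 hr

Final: 0.04949 hr


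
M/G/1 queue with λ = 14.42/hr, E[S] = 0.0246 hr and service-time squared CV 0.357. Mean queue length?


ρ = λ·E[S] = 14.42·0.0246 = 0.3547
Lq = ρ²(1+C_s²)/(2(1−ρ)) = 0.1258·(1+0.357)/(2·0.6453)
= 0.1258·1.3570/1.2905 = 0.13232

Final: 0.13232


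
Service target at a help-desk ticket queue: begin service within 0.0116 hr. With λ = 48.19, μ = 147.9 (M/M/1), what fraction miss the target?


ρ = 48.19/147.9 = 0.3258
P(Wq > t) = ρ·e^{−(μ−λ)t} = 0.3258·e^{−1.1566}
= 0.3258·0.314543 = 0.102487

Final: 0.102487


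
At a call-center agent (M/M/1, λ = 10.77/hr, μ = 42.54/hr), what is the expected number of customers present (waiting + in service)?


ρ = λ/μ = 10.77/42.54 = 0.2532
L = ρ/(1−ρ) = 0.2532/(1 − 0.2532) = 0.2532/0.7468 = 0.3390

Final: 0.3390


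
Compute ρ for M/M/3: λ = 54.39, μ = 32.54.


ρ = λ/(cμ) = 54.39/(3·32.54) = 54.39/97.62 = 0.5572

Final: 0.5572


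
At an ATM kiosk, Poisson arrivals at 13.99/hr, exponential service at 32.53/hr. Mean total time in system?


W = 1/(μ−λ) = 1/(32.53 − 13.99) = 1/18.54 = 0.05394 hr

Final: 0.05394 hr


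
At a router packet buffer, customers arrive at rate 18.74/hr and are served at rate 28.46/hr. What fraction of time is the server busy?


ρ = λ/μ = 18.74/28.46 = 0.6585

Final: 0.6585


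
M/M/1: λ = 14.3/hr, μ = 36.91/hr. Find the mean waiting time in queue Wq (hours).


ρ = 14.3/36.91 = 0.3874
Wq = ρ/(μ−λ) = 0.3874/(36.91 − 14.3) = 0.3874/22.61 = 0.01714 hr

Final: 0.01714 hr


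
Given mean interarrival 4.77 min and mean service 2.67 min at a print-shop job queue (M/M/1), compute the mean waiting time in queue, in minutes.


λ = 60/4.77 = 12.5786 /hr
μ = 60/2.67 = 22.4719 /hr
ρ = λ/μ = 12.5786/22.4719 = 0.5597
Wq = ρ/(μ−λ) = 0.5597/(22.4719−12.5786) = 0.05658 hr
In minutes: 0.05658·60 = 3.395 min

Final: 3.395 min


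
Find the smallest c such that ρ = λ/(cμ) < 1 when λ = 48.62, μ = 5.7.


Stability requires cμ > λ ⇔ c > λ/μ.
λ/μ = 48.62/5.7 = 8.5298
Minimum integer c = ⌊8.5298⌋ + 1 = 9
Check: 9·5.7 = 51.30 > 48.62, while 8·5.7 = 45.60 ≤ 48.62

Final: 9 servers


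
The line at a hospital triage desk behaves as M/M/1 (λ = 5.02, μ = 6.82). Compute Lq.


ρ = 5.02/6.82 = 0.7361
Lq = ρ²/(1−ρ) = 0.5418/0.2639 = 2.0528

Final: 2.0528


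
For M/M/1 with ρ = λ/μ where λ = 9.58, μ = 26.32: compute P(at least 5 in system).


ρ = 9.58/26.32 = 0.3640
P(N ≥ n) = ρ^n = 0.3640^5 = 0.006388

Final: 0.006388


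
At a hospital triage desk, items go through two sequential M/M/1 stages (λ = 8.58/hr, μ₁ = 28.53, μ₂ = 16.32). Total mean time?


Each node sees arrival rate λ = 8.58/hr (tandem ⇒ throughput preserved).
W₁ = 1/(μ₁−λ) = 1/(28.53−8.58) = 0.05013 hr
W₂ = 1/(μ₂−λ) = 1/(16.32−8.58) = 0.12920 hr
W_total = W₁ + W₂ = 0.05013 + 0.12920 = 0.17932 hr

Final: 0.17932 hr


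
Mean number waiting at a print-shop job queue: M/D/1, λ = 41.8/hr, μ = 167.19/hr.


ρ = 41.8/167.19 = 0.2500
M/D/1: Lq = ρ²/(2(1−ρ)) = 0.06251/(2·0.7500) = 0.04167

Final: 0.04167


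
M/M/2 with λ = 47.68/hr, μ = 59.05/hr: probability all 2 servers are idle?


a = λ/μ = 47.68/59.05 = 0.8075; ρ = a/c = 0.4037
Σ_{k=0}^{1} a^k/k! (terms k=0..1) = 1.00000 + 0.80745 = 1.80745
Tail: a^2/(2!(1−ρ)) = 0.65198/(2·0.5963) = 0.54671
P₀ = 1/(1.80745 + 0.54671) = 1/2.35416 = 0.424780

Final: 0.424780


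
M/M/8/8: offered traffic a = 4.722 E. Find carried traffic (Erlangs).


B(8,4.722) = 0.057503 (Erlang-B)
Carried load = a(1 − B) = 4.722·(1 − 0.057503) = 4.722·0.942497 = 4.4505 E

Final: 4.4505 Erlangs


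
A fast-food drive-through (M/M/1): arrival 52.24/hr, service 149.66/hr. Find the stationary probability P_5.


ρ = 52.24/149.66 = 0.3491
P_n = (1−ρ)·ρ^n = (1 − 0.3491)·0.3491^5 = 0.6509·0.005182 = 0.003373

Final: 0.003373


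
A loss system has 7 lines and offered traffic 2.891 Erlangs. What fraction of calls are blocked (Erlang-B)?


B(c,a) = (a^c/c!) / Σ_{k=0}^{c} a^k/k!
a^7/7! = 0.334893
Σ terms (k=0..7): 1.00000 + 2.89100 + 4.17894 + 4.02711 + 2.91059 + 1.68290 + 0.81088 + 0.33489 = 17.836312
B = 0.334893/17.836312 = 0.018776

Final: 0.018776


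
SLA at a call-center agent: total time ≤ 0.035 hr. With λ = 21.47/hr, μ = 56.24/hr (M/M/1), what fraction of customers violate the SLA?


W ~ Exponential(μ−λ) for M/M/1.
μ − λ = 56.24 − 21.47 = 34.7700
P(W > t) = e^{−(μ−λ)t} = e^{−1.2170} = 0.296132

Final: 0.296132


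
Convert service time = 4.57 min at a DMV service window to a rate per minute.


μ = 1/(service time) in consistent units.
1 minute = 1 min, so μ = 1/4.57 = 0.2188 per minute

Final: 0.2188 /min


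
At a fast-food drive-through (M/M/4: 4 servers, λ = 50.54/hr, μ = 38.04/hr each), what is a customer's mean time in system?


a = 1.3286; ρ = 0.3322; P₀ = 0.263403
Lq = P₀·a^c·ρ/(c!(1−ρ)²) = 0.02547
Wq = Lq/λ = 0.02547/50.54 = 0.0005039 hr
W = Wq + 1/μ = 0.0005039 + 0.02629 = 0.02679 hr

Final: 0.02679 hr


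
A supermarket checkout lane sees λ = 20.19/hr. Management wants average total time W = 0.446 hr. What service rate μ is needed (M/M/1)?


W = 1/(μ−λ) ⇒ μ − λ = 1/W = 1/0.446 = 2.2422
μ = λ + 1/W = 20.19 + 2.2422 = 22.4322 per hr

Final: 22.4322 /hr


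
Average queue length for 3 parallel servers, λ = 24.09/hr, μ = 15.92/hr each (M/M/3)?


a = λ/μ = 1.5132; ρ = a/3 = 0.5044
P₀ = 0.207329
Lq = P₀·a^c·ρ / (c!·(1−ρ)²) = 0.207329·3.46482·0.5044/(6·0.24562)
= 0.24586

Final: 0.24586


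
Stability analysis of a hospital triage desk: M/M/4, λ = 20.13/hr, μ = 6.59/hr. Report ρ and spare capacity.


Total capacity cμ = 4·6.59 = 26.36/hr
ρ = λ/(cμ) = 20.13/26.36 = 0.7637
Stable ⇔ ρ < 1: YES
Spare capacity = cμ − λ = 26.36 − 20.13 = 6.23/hr

Final: ρ = 0.7637; stable; margin = 6.23/hr
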